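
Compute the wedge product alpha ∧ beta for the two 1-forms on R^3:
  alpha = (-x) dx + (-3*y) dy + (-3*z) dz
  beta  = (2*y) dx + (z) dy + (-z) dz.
alpha ∧ beta = (-x*z + 6*y^2) dx ∧ dy + (z*(x + 6*y)) dx ∧ dz + (3*z*(y + z)) dy ∧ dz

Distribute the wedge, using dx_i ∧ dx_j = -dx_j ∧ dx_i and dx_i ∧ dx_i = 0. For each pair (i, j) with i < j, the coefficient of dx_i ∧ dx_j in alpha ∧ beta is (alpha_i * beta_j - alpha_j * beta_i). Collecting: alpha ∧ beta = (-x*z + 6*y^2) dx ∧ dy + (z*(x + 6*y)) dx ∧ dz + (3*z*(y + z)) dy ∧ dz.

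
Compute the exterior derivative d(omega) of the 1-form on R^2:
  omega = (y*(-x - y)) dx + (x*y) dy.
d(omega) = (x + 3*y) dx ∧ dy

For a 1-form omega = sum_i f_i dx_i, the exterior derivative is
  d(omega) = sum_{i < j} (∂f_j/∂x_i - ∂f_i/∂x_j) dx_i ∧ dx_j.
  coefficient of dx ∧ dy: ∂f_2/∂x - ∂f_1/∂y = ∂(x*y)/∂x - ∂(y*(-x - y))/∂y = x + 3*y
Assembling: d(omega) = (x + 3*y) dx ∧ dy.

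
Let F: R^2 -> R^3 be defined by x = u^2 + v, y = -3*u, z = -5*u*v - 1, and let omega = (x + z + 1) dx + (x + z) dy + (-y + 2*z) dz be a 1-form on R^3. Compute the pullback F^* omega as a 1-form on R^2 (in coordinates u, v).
F^* omega = (2*u^3 - 10*u^2*v - 3*u^2 + 50*u*v^2 + 2*u*v + 7*v + 3) du + (50*u^2*v - 14*u^2 - 5*u*v + 10*u + v) dv

Using F^*(f dg) = (f ∘ F) d(g ∘ F), substitute each coordinate x_i by F_i(u, v) in f_i, and replace dx_i by d F_i = (∂F_i/∂u) du + (∂F_i/∂v) dv.
  For the x component: f_1(F) = u^2 - 5*u*v + v; d F_1 = (2*u) du + (1) dv
  For the y component: f_2(F) = u^2 - 5*u*v + v - 1; d F_2 = (-3) du + (0) dv
  For the z component: f_3(F) = -10*u*v + 3*u - 2; d F_3 = (-5*v) du + (-5*u) dv
Combining and collecting du, dv coefficients:
  coeff of du: 2*u^3 - 10*u^2*v - 3*u^2 + 50*u*v^2 + 2*u*v + 7*v + 3
  coeff of dv: 50*u^2*v - 14*u^2 - 5*u*v + 10*u + v
F^* omega = (2*u^3 - 10*u^2*v - 3*u^2 + 50*u*v^2 + 2*u*v + 7*v + 3) du + (50*u^2*v - 14*u^2 - 5*u*v + 10*u + v) dv.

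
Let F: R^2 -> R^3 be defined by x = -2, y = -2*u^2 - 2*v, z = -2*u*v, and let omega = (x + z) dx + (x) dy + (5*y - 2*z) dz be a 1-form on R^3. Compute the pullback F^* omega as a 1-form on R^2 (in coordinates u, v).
F^* omega = (20*u^2*v - 8*u*v^2 + 8*u + 20*v^2) du + (20*u^3 - 8*u^2*v + 20*u*v + 4) dv

Using F^*(f dg) = (f ∘ F) d(g ∘ F), substitute each coordinate x_i by F_i(u, v) in f_i, and replace dx_i by d F_i = (∂F_i/∂u) du + (∂F_i/∂v) dv.
  For the x component: f_1(F) = -2*u*v - 2; d F_1 = (0) du + (0) dv
  For the y component: f_2(F) = -2; d F_2 = (-4*u) du + (-2) dv
  For the z component: f_3(F) = -10*u^2 + 4*u*v - 10*v; d F_3 = (-2*v) du + (-2*u) dv
Combining and collecting du, dv coefficients:
  coeff of du: 20*u^2*v - 8*u*v^2 + 8*u + 20*v^2
  coeff of dv: 20*u^3 - 8*u^2*v + 20*u*v + 4
F^* omega = (20*u^2*v - 8*u*v^2 + 8*u + 20*v^2) du + (20*u^3 - 8*u^2*v + 20*u*v + 4) dv.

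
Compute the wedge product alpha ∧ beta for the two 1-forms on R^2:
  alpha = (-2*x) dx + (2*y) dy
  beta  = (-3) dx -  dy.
alpha ∧ beta = (2*x + 6*y) dx ∧ dy

Distribute the wedge, using dx_i ∧ dx_j = -dx_j ∧ dx_i and dx_i ∧ dx_i = 0. For each pair (i, j) with i < j, the coefficient of dx_i ∧ dx_j in alpha ∧ beta is (alpha_i * beta_j - alpha_j * beta_i). Collecting: alpha ∧ beta = (2*x + 6*y) dx ∧ dy.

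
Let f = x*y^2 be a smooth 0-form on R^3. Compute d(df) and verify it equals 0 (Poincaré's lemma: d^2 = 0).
d(df) = 0

Step 1: df = sum_i (∂f/∂x_i) dx_i = (y^2) dx + (2*x*y) dy + (0) dz.
Step 2: Apply d again. Using the 1-form formula, the coefficient of dx ∧ dy in d(df) is ∂^2 f/∂x ∂y - ∂^2 f/∂y ∂x = (2*y) - (2*y) = 0 (equality of mixed partials for smooth f).
Similarly for dx ∧ dz and dy ∧ dz — all coefficients vanish. So d(df) = 0.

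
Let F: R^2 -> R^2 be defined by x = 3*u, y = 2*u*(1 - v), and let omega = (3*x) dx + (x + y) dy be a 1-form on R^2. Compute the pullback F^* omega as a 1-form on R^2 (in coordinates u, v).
F^* omega = (u*(4*v^2 - 14*v + 37)) du + (u^2*(4*v - 10)) dv

Using F^*(f dg) = (f ∘ F) d(g ∘ F), substitute each coordinate x_i by F_i(u, v) in f_i, and replace dx_i by d F_i = (∂F_i/∂u) du + (∂F_i/∂v) dv.
  For the x component: f_1(F) = 9*u; d F_1 = (3) du + (0) dv
  For the y component: f_2(F) = u*(5 - 2*v); d F_2 = (2 - 2*v) du + (-2*u) dv
Combining and collecting du, dv coefficients:
  coeff of du: u*(4*v^2 - 14*v + 37)
  coeff of dv: u^2*(4*v - 10)
F^* omega = (u*(4*v^2 - 14*v + 37)) du + (u^2*(4*v - 10)) dv.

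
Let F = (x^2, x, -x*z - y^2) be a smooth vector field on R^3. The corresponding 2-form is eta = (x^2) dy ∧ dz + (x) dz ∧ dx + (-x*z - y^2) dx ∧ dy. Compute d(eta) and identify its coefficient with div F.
d(eta) = (x) dx ∧ dy ∧ dz; div F = x

For a 2-form in R^3 of the form above, applying d gives a 3-form with coefficient ∂P/∂x + ∂Q/∂y + ∂R/∂z:
  ∂P/∂x = 2*x
  ∂Q/∂y = 0
  ∂R/∂z = -x
Sum = x, which is exactly div F.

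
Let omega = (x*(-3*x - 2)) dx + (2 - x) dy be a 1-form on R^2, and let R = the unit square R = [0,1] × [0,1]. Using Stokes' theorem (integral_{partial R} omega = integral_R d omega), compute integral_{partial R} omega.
integral_(partial R) omega = -1

Stokes: integral_partial_R omega = integral_R d omega with d omega = (∂Q/∂x - ∂P/∂y) dx ∧ dy.
  ∂Q/∂x = -1
  ∂P/∂y = 0
  integrand = ∂Q/∂x - ∂P/∂y = -1.
Integrating over R: integral_0^1 integral_0^1 (-1) dx dy = -1.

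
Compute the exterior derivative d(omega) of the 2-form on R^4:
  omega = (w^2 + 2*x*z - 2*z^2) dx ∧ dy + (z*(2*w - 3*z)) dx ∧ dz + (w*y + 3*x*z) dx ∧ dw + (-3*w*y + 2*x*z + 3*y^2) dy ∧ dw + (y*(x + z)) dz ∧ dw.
d(omega) = (2*x - 4*z) dx ∧ dy ∧ dz + (w + 2*z) dx ∧ dy ∧ dw + (-3*x + y + 2*z) dx ∧ dz ∧ dw + (-x + z) dy ∧ dz ∧ dw

For a 2-form omega = sum_{i<j} g_{ij} dx_i ∧ dx_j, the exterior derivative is
  d(omega) = sum_{i<j} d(g_{ij}) ∧ dx_i ∧ dx_j = sum_{i<j, k} (∂g_{ij}/∂x_k) dx_k ∧ dx_i ∧ dx_j.
Expand each term, using dx_k ∧ dx_i ∧ dx_j = sgn(permutation) dx_{(a)} ∧ dx_{(b)} ∧ dx_{(c)} with (a < b < c) sorted:
  d(w^2 + 2*x*z - 2*z^2) includes (∂/∂z)(w^2 + 2*x*z - 2*z^2) dz = (2*x - 4*z) dz, which multiplied by dx ∧ dy gives (2*x - 4*z) dx ∧ dy ∧ dz
  d(w^2 + 2*x*z - 2*z^2) includes (∂/∂w)(w^2 + 2*x*z - 2*z^2) dw = (2*w) dw, which multiplied by dx ∧ dy gives (2*w) dx ∧ dy ∧ dw
  d(z*(2*w - 3*z)) includes (∂/∂w)(z*(2*w - 3*z)) dw = (2*z) dw, which multiplied by dx ∧ dz gives (2*z) dx ∧ dz ∧ dw
  d(w*y + 3*x*z) includes (∂/∂y)(w*y + 3*x*z) dy = (w) dy, which multiplied by dx ∧ dw gives (-w) dx ∧ dy ∧ dw
  d(w*y + 3*x*z) includes (∂/∂z)(w*y + 3*x*z) dz = (3*x) dz, which multiplied by dx ∧ dw gives (-3*x) dx ∧ dz ∧ dw
  d(-3*w*y + 2*x*z + 3*y^2) includes (∂/∂x)(-3*w*y + 2*x*z + 3*y^2) dx = (2*z) dx, which multiplied by dy ∧ dw gives (2*z) dx ∧ dy ∧ dw
  d(-3*w*y + 2*x*z + 3*y^2) includes (∂/∂z)(-3*w*y + 2*x*z + 3*y^2) dz = (2*x) dz, which multiplied by dy ∧ dw gives (-2*x) dy ∧ dz ∧ dw
  d(y*(x + z)) includes (∂/∂x)(y*(x + z)) dx = (y) dx, which multiplied by dz ∧ dw gives (y) dx ∧ dz ∧ dw
  d(y*(x + z)) includes (∂/∂y)(y*(x + z)) dy = (x + z) dy, which multiplied by dz ∧ dw gives (x + z) dy ∧ dz ∧ dw
Collecting like 3-forms: d(omega) = (2*x - 4*z) dx ∧ dy ∧ dz + (w + 2*z) dx ∧ dy ∧ dw + (-3*x + y + 2*z) dx ∧ dz ∧ dw + (-x + z) dy ∧ dz ∧ dw.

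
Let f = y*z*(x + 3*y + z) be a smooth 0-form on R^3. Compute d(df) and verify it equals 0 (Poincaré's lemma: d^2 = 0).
d(df) = 0

Step 1: df = sum_i (∂f/∂x_i) dx_i = (y*z) dx + (z*(x + 6*y + z)) dy + (y*(x + 3*y + 2*z)) dz.
Step 2: Apply d again. Using the 1-form formula, the coefficient of dx ∧ dy in d(df) is ∂^2 f/∂x ∂y - ∂^2 f/∂y ∂x = (z) - (z) = 0 (equality of mixed partials for smooth f).
Similarly for dx ∧ dz and dy ∧ dz — all coefficients vanish. So d(df) = 0.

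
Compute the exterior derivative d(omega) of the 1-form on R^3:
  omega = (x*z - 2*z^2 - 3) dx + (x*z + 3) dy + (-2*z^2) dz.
d(omega) = (z) dx ∧ dy + (-x + 4*z) dx ∧ dz + (-x) dy ∧ dz

For a 1-form omega = sum_i f_i dx_i, the exterior derivative is
  d(omega) = sum_{i < j} (∂f_j/∂x_i - ∂f_i/∂x_j) dx_i ∧ dx_j.
  coefficient of dx ∧ dy: ∂f_2/∂x - ∂f_1/∂y = ∂(x*z + 3)/∂x - ∂(x*z - 2*z^2 - 3)/∂y = z
  coefficient of dx ∧ dz: ∂f_3/∂x - ∂f_1/∂z = ∂(-2*z^2)/∂x - ∂(x*z - 2*z^2 - 3)/∂z = -x + 4*z
  coefficient of dy ∧ dz: ∂f_3/∂y - ∂f_2/∂z = ∂(-2*z^2)/∂y - ∂(x*z + 3)/∂z = -x
Assembling: d(omega) = (z) dx ∧ dy + (-x + 4*z) dx ∧ dz + (-x) dy ∧ dz.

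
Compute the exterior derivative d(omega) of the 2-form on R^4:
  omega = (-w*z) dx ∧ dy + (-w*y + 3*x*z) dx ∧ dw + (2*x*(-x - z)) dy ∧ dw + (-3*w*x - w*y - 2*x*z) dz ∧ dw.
d(omega) = (-w) dx ∧ dy ∧ dz + (w - 4*x - 3*z) dx ∧ dy ∧ dw + (-3*w - 3*x - 2*z) dx ∧ dz ∧ dw + (-w + 2*x) dy ∧ dz ∧ dw

For a 2-form omega = sum_{i<j} g_{ij} dx_i ∧ dx_j, the exterior derivative is
  d(omega) = sum_{i<j} d(g_{ij}) ∧ dx_i ∧ dx_j = sum_{i<j, k} (∂g_{ij}/∂x_k) dx_k ∧ dx_i ∧ dx_j.
Expand each term, using dx_k ∧ dx_i ∧ dx_j = sgn(permutation) dx_{(a)} ∧ dx_{(b)} ∧ dx_{(c)} with (a < b < c) sorted:
  d(-w*z) includes (∂/∂z)(-w*z) dz = (-w) dz, which multiplied by dx ∧ dy gives (-w) dx ∧ dy ∧ dz
  d(-w*z) includes (∂/∂w)(-w*z) dw = (-z) dw, which multiplied by dx ∧ dy gives (-z) dx ∧ dy ∧ dw
  d(-w*y + 3*x*z) includes (∂/∂y)(-w*y + 3*x*z) dy = (-w) dy, which multiplied by dx ∧ dw gives (w) dx ∧ dy ∧ dw
  d(-w*y + 3*x*z) includes (∂/∂z)(-w*y + 3*x*z) dz = (3*x) dz, which multiplied by dx ∧ dw gives (-3*x) dx ∧ dz ∧ dw
  d(2*x*(-x - z)) includes (∂/∂x)(2*x*(-x - z)) dx = (-4*x - 2*z) dx, which multiplied by dy ∧ dw gives (-4*x - 2*z) dx ∧ dy ∧ dw
  d(2*x*(-x - z)) includes (∂/∂z)(2*x*(-x - z)) dz = (-2*x) dz, which multiplied by dy ∧ dw gives (2*x) dy ∧ dz ∧ dw
  d(-3*w*x - w*y - 2*x*z) includes (∂/∂x)(-3*w*x - w*y - 2*x*z) dx = (-3*w - 2*z) dx, which multiplied by dz ∧ dw gives (-3*w - 2*z) dx ∧ dz ∧ dw
  d(-3*w*x - w*y - 2*x*z) includes (∂/∂y)(-3*w*x - w*y - 2*x*z) dy = (-w) dy, which multiplied by dz ∧ dw gives (-w) dy ∧ dz ∧ dw
Collecting like 3-forms: d(omega) = (-w) dx ∧ dy ∧ dz + (w - 4*x - 3*z) dx ∧ dy ∧ dw + (-3*w - 3*x - 2*z) dx ∧ dz ∧ dw + (-w + 2*x) dy ∧ dz ∧ dw.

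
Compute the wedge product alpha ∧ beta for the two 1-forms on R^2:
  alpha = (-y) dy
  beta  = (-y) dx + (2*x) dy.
alpha ∧ beta = (-y^2) dx ∧ dy

Distribute the wedge, using dx_i ∧ dx_j = -dx_j ∧ dx_i and dx_i ∧ dx_i = 0. For each pair (i, j) with i < j, the coefficient of dx_i ∧ dx_j in alpha ∧ beta is (alpha_i * beta_j - alpha_j * beta_i). Collecting: alpha ∧ beta = (-y^2) dx ∧ dy.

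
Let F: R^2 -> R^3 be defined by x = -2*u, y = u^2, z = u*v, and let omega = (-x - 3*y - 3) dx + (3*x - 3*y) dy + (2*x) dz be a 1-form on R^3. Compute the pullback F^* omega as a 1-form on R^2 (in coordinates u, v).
F^* omega = (-6*u^3 - 6*u^2 - 4*u*v - 4*u + 6) du + (-4*u^2) dv

Using F^*(f dg) = (f ∘ F) d(g ∘ F), substitute each coordinate x_i by F_i(u, v) in f_i, and replace dx_i by d F_i = (∂F_i/∂u) du + (∂F_i/∂v) dv.
  For the x component: f_1(F) = -3*u^2 + 2*u - 3; d F_1 = (-2) du + (0) dv
  For the y component: f_2(F) = 3*u*(-u - 2); d F_2 = (2*u) du + (0) dv
  For the z component: f_3(F) = -4*u; d F_3 = (v) du + (u) dv
Combining and collecting du, dv coefficients:
  coeff of du: -6*u^3 - 6*u^2 - 4*u*v - 4*u + 6
  coeff of dv: -4*u^2
F^* omega = (-6*u^3 - 6*u^2 - 4*u*v - 4*u + 6) du + (-4*u^2) dv.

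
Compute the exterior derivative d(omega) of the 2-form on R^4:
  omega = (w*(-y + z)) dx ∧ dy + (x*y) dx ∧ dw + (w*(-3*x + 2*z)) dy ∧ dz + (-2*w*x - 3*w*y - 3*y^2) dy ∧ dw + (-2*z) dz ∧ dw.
d(omega) = (-2*w) dx ∧ dy ∧ dz + (-2*w - x - y + z) dx ∧ dy ∧ dw + (-3*x + 2*z) dy ∧ dz ∧ dw

For a 2-form omega = sum_{i<j} g_{ij} dx_i ∧ dx_j, the exterior derivative is
  d(omega) = sum_{i<j} d(g_{ij}) ∧ dx_i ∧ dx_j = sum_{i<j, k} (∂g_{ij}/∂x_k) dx_k ∧ dx_i ∧ dx_j.
Expand each term, using dx_k ∧ dx_i ∧ dx_j = sgn(permutation) dx_{(a)} ∧ dx_{(b)} ∧ dx_{(c)} with (a < b < c) sorted:
  d(w*(-y + z)) includes (∂/∂z)(w*(-y + z)) dz = (w) dz, which multiplied by dx ∧ dy gives (w) dx ∧ dy ∧ dz
  d(w*(-y + z)) includes (∂/∂w)(w*(-y + z)) dw = (-y + z) dw, which multiplied by dx ∧ dy gives (-y + z) dx ∧ dy ∧ dw
  d(x*y) includes (∂/∂y)(x*y) dy = (x) dy, which multiplied by dx ∧ dw gives (-x) dx ∧ dy ∧ dw
  d(w*(-3*x + 2*z)) includes (∂/∂x)(w*(-3*x + 2*z)) dx = (-3*w) dx, which multiplied by dy ∧ dz gives (-3*w) dx ∧ dy ∧ dz
  d(w*(-3*x + 2*z)) includes (∂/∂w)(w*(-3*x + 2*z)) dw = (-3*x + 2*z) dw, which multiplied by dy ∧ dz gives (-3*x + 2*z) dy ∧ dz ∧ dw
  d(-2*w*x - 3*w*y - 3*y^2) includes (∂/∂x)(-2*w*x - 3*w*y - 3*y^2) dx = (-2*w) dx, which multiplied by dy ∧ dw gives (-2*w) dx ∧ dy ∧ dw
Collecting like 3-forms: d(omega) = (-2*w) dx ∧ dy ∧ dz + (-2*w - x - y + z) dx ∧ dy ∧ dw + (-3*x + 2*z) dy ∧ dz ∧ dw.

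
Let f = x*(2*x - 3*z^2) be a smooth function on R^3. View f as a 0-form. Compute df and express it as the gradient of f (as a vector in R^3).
df = (4*x - 3*z^2) dx + (0) dy + (-6*x*z) dz; grad f = (4*x - 3*z^2, 0, -6*x*z)

For a 0-form f, d f = (∂f/∂x) dx + (∂f/∂y) dy + (∂f/∂z) dz. The components of the vector representation are exactly the entries of grad f in Cartesian coordinates:
  ∂f/∂x = 4*x - 3*z^2
  ∂f/∂y = 0
  ∂f/∂z = -6*x*z.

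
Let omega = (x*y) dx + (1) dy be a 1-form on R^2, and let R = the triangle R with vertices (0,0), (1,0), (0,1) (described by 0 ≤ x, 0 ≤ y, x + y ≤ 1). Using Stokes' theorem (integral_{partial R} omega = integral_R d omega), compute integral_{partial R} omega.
integral_(partial R) omega = -1/6

Stokes: integral_partial_R omega = integral_R d omega with d omega = (∂Q/∂x - ∂P/∂y) dx ∧ dy.
  ∂Q/∂x = 0
  ∂P/∂y = x
  integrand = ∂Q/∂x - ∂P/∂y = -x.
Integrating over R: integral_0^1 integral_0^{1-x} (-x) dy dx = -1/6.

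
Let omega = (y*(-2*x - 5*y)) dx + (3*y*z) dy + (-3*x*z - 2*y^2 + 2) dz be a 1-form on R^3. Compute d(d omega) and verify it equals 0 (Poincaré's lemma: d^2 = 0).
d(d omega) = 0

Step 1: d omega = sum_{i<j} (∂f_j/∂x_i - ∂f_i/∂x_j) dx_i ∧ dx_j:
  coeff of dx ∧ dy: 2*x + 10*y
  coeff of dx ∧ dz: -3*z
  coeff of dy ∧ dz: -7*y
Step 2: Apply d again to each 2-form coefficient. The only possible 3-form in R^3 is dx ∧ dy ∧ dz, with coefficient
  ∂(coeff of dy∧dz)/∂x - ∂(coeff of dx∧dz)/∂y + ∂(coeff of dx∧dy)/∂z
  = ∂/∂x (-7*y) - ∂/∂y (-3*z) + ∂/∂z (2*x + 10*y).
Each of these terms simplifies to sums of mixed partials that cancel in pairs. The result is 0 (by equality of mixed partials for smooth functions — Schwarz / Clairaut).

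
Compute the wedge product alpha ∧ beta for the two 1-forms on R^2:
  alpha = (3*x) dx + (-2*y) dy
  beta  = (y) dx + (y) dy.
alpha ∧ beta = (y*(3*x + 2*y)) dx ∧ dy

Distribute the wedge, using dx_i ∧ dx_j = -dx_j ∧ dx_i and dx_i ∧ dx_i = 0. For each pair (i, j) with i < j, the coefficient of dx_i ∧ dx_j in alpha ∧ beta is (alpha_i * beta_j - alpha_j * beta_i). Collecting: alpha ∧ beta = (y*(3*x + 2*y)) dx ∧ dy.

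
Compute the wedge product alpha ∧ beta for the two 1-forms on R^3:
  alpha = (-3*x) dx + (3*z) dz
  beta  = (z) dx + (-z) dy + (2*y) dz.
alpha ∧ beta = (3*x*z) dx ∧ dy + (-6*x*y - 3*z^2) dx ∧ dz + (3*z^2) dy ∧ dz

Distribute the wedge, using dx_i ∧ dx_j = -dx_j ∧ dx_i and dx_i ∧ dx_i = 0. For each pair (i, j) with i < j, the coefficient of dx_i ∧ dx_j in alpha ∧ beta is (alpha_i * beta_j - alpha_j * beta_i). Collecting: alpha ∧ beta = (3*x*z) dx ∧ dy + (-6*x*y - 3*z^2) dx ∧ dz + (3*z^2) dy ∧ dz.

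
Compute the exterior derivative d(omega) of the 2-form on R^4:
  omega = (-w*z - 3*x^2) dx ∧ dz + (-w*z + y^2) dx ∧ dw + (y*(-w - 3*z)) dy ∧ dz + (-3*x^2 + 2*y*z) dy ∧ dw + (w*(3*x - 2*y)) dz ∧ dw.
d(omega) = (4*w - z) dx ∧ dz ∧ dw + (-6*x - 2*y) dx ∧ dy ∧ dw + (-2*w - 3*y) dy ∧ dz ∧ dw

For a 2-form omega = sum_{i<j} g_{ij} dx_i ∧ dx_j, the exterior derivative is
  d(omega) = sum_{i<j} d(g_{ij}) ∧ dx_i ∧ dx_j = sum_{i<j, k} (∂g_{ij}/∂x_k) dx_k ∧ dx_i ∧ dx_j.
Expand each term, using dx_k ∧ dx_i ∧ dx_j = sgn(permutation) dx_{(a)} ∧ dx_{(b)} ∧ dx_{(c)} with (a < b < c) sorted:
  d(-w*z - 3*x^2) includes (∂/∂w)(-w*z - 3*x^2) dw = (-z) dw, which multiplied by dx ∧ dz gives (-z) dx ∧ dz ∧ dw
  d(-w*z + y^2) includes (∂/∂y)(-w*z + y^2) dy = (2*y) dy, which multiplied by dx ∧ dw gives (-2*y) dx ∧ dy ∧ dw
  d(-w*z + y^2) includes (∂/∂z)(-w*z + y^2) dz = (-w) dz, which multiplied by dx ∧ dw gives (w) dx ∧ dz ∧ dw
  d(y*(-w - 3*z)) includes (∂/∂w)(y*(-w - 3*z)) dw = (-y) dw, which multiplied by dy ∧ dz gives (-y) dy ∧ dz ∧ dw
  d(-3*x^2 + 2*y*z) includes (∂/∂x)(-3*x^2 + 2*y*z) dx = (-6*x) dx, which multiplied by dy ∧ dw gives (-6*x) dx ∧ dy ∧ dw
  d(-3*x^2 + 2*y*z) includes (∂/∂z)(-3*x^2 + 2*y*z) dz = (2*y) dz, which multiplied by dy ∧ dw gives (-2*y) dy ∧ dz ∧ dw
  d(w*(3*x - 2*y)) includes (∂/∂x)(w*(3*x - 2*y)) dx = (3*w) dx, which multiplied by dz ∧ dw gives (3*w) dx ∧ dz ∧ dw
  d(w*(3*x - 2*y)) includes (∂/∂y)(w*(3*x - 2*y)) dy = (-2*w) dy, which multiplied by dz ∧ dw gives (-2*w) dy ∧ dz ∧ dw
Collecting like 3-forms: d(omega) = (4*w - z) dx ∧ dz ∧ dw + (-6*x - 2*y) dx ∧ dy ∧ dw + (-2*w - 3*y) dy ∧ dz ∧ dw.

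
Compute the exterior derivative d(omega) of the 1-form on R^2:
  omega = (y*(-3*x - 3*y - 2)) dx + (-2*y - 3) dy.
d(omega) = (3*x + 6*y + 2) dx ∧ dy

For a 1-form omega = sum_i f_i dx_i, the exterior derivative is
  d(omega) = sum_{i < j} (∂f_j/∂x_i - ∂f_i/∂x_j) dx_i ∧ dx_j.
  coefficient of dx ∧ dy: ∂f_2/∂x - ∂f_1/∂y = ∂(-2*y - 3)/∂x - ∂(y*(-3*x - 3*y - 2))/∂y = 3*x + 6*y + 2
Assembling: d(omega) = (3*x + 6*y + 2) dx ∧ dy.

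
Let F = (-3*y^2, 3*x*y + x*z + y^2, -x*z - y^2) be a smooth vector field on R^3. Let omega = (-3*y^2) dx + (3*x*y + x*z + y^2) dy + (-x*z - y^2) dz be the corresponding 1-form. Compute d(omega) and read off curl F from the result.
d(omega) = (-x - 2*y) dy ∧ dz + (z) dz ∧ dx + (9*y + z) dx ∧ dy; curl F = (-x - 2*y, z, 9*y + z)

d omega = sum_{i<j} (∂f_j/∂x_i - ∂f_i/∂x_j) dx_i ∧ dx_j. Under the identification (dy ∧ dz, dz ∧ dx, dx ∧ dy) ↔ (e_x, e_y, e_z), the coefficients are exactly the components of curl F. Compute:
  ∂R/∂y - ∂Q/∂z = (-2*y) - (x) = -x - 2*y
  ∂P/∂z - ∂R/∂x = (0) - (-z) = z
  ∂Q/∂x - ∂P/∂y = (3*y + z) - (-6*y) = 9*y + z.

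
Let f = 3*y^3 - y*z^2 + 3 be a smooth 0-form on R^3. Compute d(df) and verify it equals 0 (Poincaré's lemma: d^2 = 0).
d(df) = 0

Step 1: df = sum_i (∂f/∂x_i) dx_i = (0) dx + (9*y^2 - z^2) dy + (-2*y*z) dz.
Step 2: Apply d again. Using the 1-form formula, the coefficient of dx ∧ dy in d(df) is ∂^2 f/∂x ∂y - ∂^2 f/∂y ∂x = (0) - (0) = 0 (equality of mixed partials for smooth f).
Similarly for dx ∧ dz and dy ∧ dz — all coefficients vanish. So d(df) = 0.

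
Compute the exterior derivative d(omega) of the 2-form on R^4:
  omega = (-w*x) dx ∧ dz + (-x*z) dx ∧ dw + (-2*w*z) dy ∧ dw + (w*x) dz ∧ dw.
d(omega) = (w) dx ∧ dz ∧ dw + (2*w) dy ∧ dz ∧ dw

For a 2-form omega = sum_{i<j} g_{ij} dx_i ∧ dx_j, the exterior derivative is
  d(omega) = sum_{i<j} d(g_{ij}) ∧ dx_i ∧ dx_j = sum_{i<j, k} (∂g_{ij}/∂x_k) dx_k ∧ dx_i ∧ dx_j.
Expand each term, using dx_k ∧ dx_i ∧ dx_j = sgn(permutation) dx_{(a)} ∧ dx_{(b)} ∧ dx_{(c)} with (a < b < c) sorted:
  d(-w*x) includes (∂/∂w)(-w*x) dw = (-x) dw, which multiplied by dx ∧ dz gives (-x) dx ∧ dz ∧ dw
  d(-x*z) includes (∂/∂z)(-x*z) dz = (-x) dz, which multiplied by dx ∧ dw gives (x) dx ∧ dz ∧ dw
  d(-2*w*z) includes (∂/∂z)(-2*w*z) dz = (-2*w) dz, which multiplied by dy ∧ dw gives (2*w) dy ∧ dz ∧ dw
  d(w*x) includes (∂/∂x)(w*x) dx = (w) dx, which multiplied by dz ∧ dw gives (w) dx ∧ dz ∧ dw
Collecting like 3-forms: d(omega) = (w) dx ∧ dz ∧ dw + (2*w) dy ∧ dz ∧ dw.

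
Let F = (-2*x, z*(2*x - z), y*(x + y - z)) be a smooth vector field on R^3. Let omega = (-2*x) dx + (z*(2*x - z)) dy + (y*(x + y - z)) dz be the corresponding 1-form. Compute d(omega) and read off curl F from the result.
d(omega) = (-x + 2*y + z) dy ∧ dz + (-y) dz ∧ dx + (2*z) dx ∧ dy; curl F = (-x + 2*y + z, -y, 2*z)

d omega = sum_{i<j} (∂f_j/∂x_i - ∂f_i/∂x_j) dx_i ∧ dx_j. Under the identification (dy ∧ dz, dz ∧ dx, dx ∧ dy) ↔ (e_x, e_y, e_z), the coefficients are exactly the components of curl F. Compute:
  ∂R/∂y - ∂Q/∂z = (x + 2*y - z) - (2*x - 2*z) = -x + 2*y + z
  ∂P/∂z - ∂R/∂x = (0) - (y) = -y
  ∂Q/∂x - ∂P/∂y = (2*z) - (0) = 2*z.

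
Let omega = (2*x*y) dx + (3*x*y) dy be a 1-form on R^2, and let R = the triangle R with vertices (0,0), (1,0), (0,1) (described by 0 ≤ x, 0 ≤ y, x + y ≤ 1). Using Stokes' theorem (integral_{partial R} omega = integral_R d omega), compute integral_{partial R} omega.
integral_(partial R) omega = 1/6

Stokes: integral_partial_R omega = integral_R d omega with d omega = (∂Q/∂x - ∂P/∂y) dx ∧ dy.
  ∂Q/∂x = 3*y
  ∂P/∂y = 2*x
  integrand = ∂Q/∂x - ∂P/∂y = -2*x + 3*y.
Integrating over R: integral_0^1 integral_0^{1-x} (-2*x + 3*y) dy dx = 1/6.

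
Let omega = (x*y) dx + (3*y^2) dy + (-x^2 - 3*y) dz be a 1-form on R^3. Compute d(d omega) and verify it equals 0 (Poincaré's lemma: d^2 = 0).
d(d omega) = 0

Step 1: d omega = sum_{i<j} (∂f_j/∂x_i - ∂f_i/∂x_j) dx_i ∧ dx_j:
  coeff of dx ∧ dy: -x
  coeff of dx ∧ dz: -2*x
  coeff of dy ∧ dz: -3
Step 2: Apply d again to each 2-form coefficient. The only possible 3-form in R^3 is dx ∧ dy ∧ dz, with coefficient
  ∂(coeff of dy∧dz)/∂x - ∂(coeff of dx∧dz)/∂y + ∂(coeff of dx∧dy)/∂z
  = ∂/∂x (-3) - ∂/∂y (-2*x) + ∂/∂z (-x).
Each of these terms simplifies to sums of mixed partials that cancel in pairs. The result is 0 (by equality of mixed partials for smooth functions — Schwarz / Clairaut).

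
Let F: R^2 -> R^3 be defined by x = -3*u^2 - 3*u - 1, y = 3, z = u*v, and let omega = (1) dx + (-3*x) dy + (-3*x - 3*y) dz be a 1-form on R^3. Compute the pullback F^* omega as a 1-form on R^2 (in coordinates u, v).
F^* omega = (9*u^2*v + 9*u*v - 6*u - 6*v - 3) du + (3*u*(3*u^2 + 3*u - 2)) dv

Using F^*(f dg) = (f ∘ F) d(g ∘ F), substitute each coordinate x_i by F_i(u, v) in f_i, and replace dx_i by d F_i = (∂F_i/∂u) du + (∂F_i/∂v) dv.
  For the x component: f_1(F) = 1; d F_1 = (-6*u - 3) du + (0) dv
  For the y component: f_2(F) = 9*u^2 + 9*u + 3; d F_2 = (0) du + (0) dv
  For the z component: f_3(F) = 9*u^2 + 9*u - 6; d F_3 = (v) du + (u) dv
Combining and collecting du, dv coefficients:
  coeff of du: 9*u^2*v + 9*u*v - 6*u - 6*v - 3
  coeff of dv: 3*u*(3*u^2 + 3*u - 2)
F^* omega = (9*u^2*v + 9*u*v - 6*u - 6*v - 3) du + (3*u*(3*u^2 + 3*u - 2)) dv.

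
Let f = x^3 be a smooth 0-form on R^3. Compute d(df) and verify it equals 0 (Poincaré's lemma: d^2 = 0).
d(df) = 0

Step 1: df = sum_i (∂f/∂x_i) dx_i = (3*x^2) dx + (0) dy + (0) dz.
Step 2: Apply d again. Using the 1-form formula, the coefficient of dx ∧ dy in d(df) is ∂^2 f/∂x ∂y - ∂^2 f/∂y ∂x = (0) - (0) = 0 (equality of mixed partials for smooth f).
Similarly for dx ∧ dz and dy ∧ dz — all coefficients vanish. So d(df) = 0.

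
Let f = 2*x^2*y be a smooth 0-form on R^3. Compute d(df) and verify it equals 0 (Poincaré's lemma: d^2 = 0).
d(df) = 0

Step 1: df = sum_i (∂f/∂x_i) dx_i = (4*x*y) dx + (2*x^2) dy + (0) dz.
Step 2: Apply d again. Using the 1-form formula, the coefficient of dx ∧ dy in d(df) is ∂^2 f/∂x ∂y - ∂^2 f/∂y ∂x = (4*x) - (4*x) = 0 (equality of mixed partials for smooth f).
Similarly for dx ∧ dz and dy ∧ dz — all coefficients vanish. So d(df) = 0.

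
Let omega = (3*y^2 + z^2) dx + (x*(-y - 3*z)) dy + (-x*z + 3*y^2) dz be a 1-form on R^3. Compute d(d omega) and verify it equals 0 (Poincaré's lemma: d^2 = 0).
d(d omega) = 0

Step 1: d omega = sum_{i<j} (∂f_j/∂x_i - ∂f_i/∂x_j) dx_i ∧ dx_j:
  coeff of dx ∧ dy: -7*y - 3*z
  coeff of dx ∧ dz: -3*z
  coeff of dy ∧ dz: 3*x + 6*y
Step 2: Apply d again to each 2-form coefficient. The only possible 3-form in R^3 is dx ∧ dy ∧ dz, with coefficient
  ∂(coeff of dy∧dz)/∂x - ∂(coeff of dx∧dz)/∂y + ∂(coeff of dx∧dy)/∂z
  = ∂/∂x (3*x + 6*y) - ∂/∂y (-3*z) + ∂/∂z (-7*y - 3*z).
Each of these terms simplifies to sums of mixed partials that cancel in pairs. The result is 0 (by equality of mixed partials for smooth functions — Schwarz / Clairaut).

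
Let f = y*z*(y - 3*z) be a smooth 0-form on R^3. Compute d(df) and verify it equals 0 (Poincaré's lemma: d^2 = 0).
d(df) = 0

Step 1: df = sum_i (∂f/∂x_i) dx_i = (0) dx + (z*(2*y - 3*z)) dy + (y*(y - 6*z)) dz.
Step 2: Apply d again. Using the 1-form formula, the coefficient of dx ∧ dy in d(df) is ∂^2 f/∂x ∂y - ∂^2 f/∂y ∂x = (0) - (0) = 0 (equality of mixed partials for smooth f).
Similarly for dx ∧ dz and dy ∧ dz — all coefficients vanish. So d(df) = 0.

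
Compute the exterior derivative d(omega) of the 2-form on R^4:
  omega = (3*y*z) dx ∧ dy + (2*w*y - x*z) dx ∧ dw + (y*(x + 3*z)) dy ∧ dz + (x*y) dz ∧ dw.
d(omega) = (4*y) dx ∧ dy ∧ dz + (-2*w) dx ∧ dy ∧ dw + (x + y) dx ∧ dz ∧ dw + (x) dy ∧ dz ∧ dw

For a 2-form omega = sum_{i<j} g_{ij} dx_i ∧ dx_j, the exterior derivative is
  d(omega) = sum_{i<j} d(g_{ij}) ∧ dx_i ∧ dx_j = sum_{i<j, k} (∂g_{ij}/∂x_k) dx_k ∧ dx_i ∧ dx_j.
Expand each term, using dx_k ∧ dx_i ∧ dx_j = sgn(permutation) dx_{(a)} ∧ dx_{(b)} ∧ dx_{(c)} with (a < b < c) sorted:
  d(3*y*z) includes (∂/∂z)(3*y*z) dz = (3*y) dz, which multiplied by dx ∧ dy gives (3*y) dx ∧ dy ∧ dz
  d(2*w*y - x*z) includes (∂/∂y)(2*w*y - x*z) dy = (2*w) dy, which multiplied by dx ∧ dw gives (-2*w) dx ∧ dy ∧ dw
  d(2*w*y - x*z) includes (∂/∂z)(2*w*y - x*z) dz = (-x) dz, which multiplied by dx ∧ dw gives (x) dx ∧ dz ∧ dw
  d(y*(x + 3*z)) includes (∂/∂x)(y*(x + 3*z)) dx = (y) dx, which multiplied by dy ∧ dz gives (y) dx ∧ dy ∧ dz
  d(x*y) includes (∂/∂x)(x*y) dx = (y) dx, which multiplied by dz ∧ dw gives (y) dx ∧ dz ∧ dw
  d(x*y) includes (∂/∂y)(x*y) dy = (x) dy, which multiplied by dz ∧ dw gives (x) dy ∧ dz ∧ dw
Collecting like 3-forms: d(omega) = (4*y) dx ∧ dy ∧ dz + (-2*w) dx ∧ dy ∧ dw + (x + y) dx ∧ dz ∧ dw + (x) dy ∧ dz ∧ dw.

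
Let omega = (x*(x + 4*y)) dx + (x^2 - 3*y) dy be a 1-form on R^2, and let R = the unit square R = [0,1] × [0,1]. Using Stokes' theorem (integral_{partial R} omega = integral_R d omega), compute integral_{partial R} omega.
integral_(partial R) omega = -1

Stokes: integral_partial_R omega = integral_R d omega with d omega = (∂Q/∂x - ∂P/∂y) dx ∧ dy.
  ∂Q/∂x = 2*x
  ∂P/∂y = 4*x
  integrand = ∂Q/∂x - ∂P/∂y = -2*x.
Integrating over R: integral_0^1 integral_0^1 (-2*x) dx dy = -1.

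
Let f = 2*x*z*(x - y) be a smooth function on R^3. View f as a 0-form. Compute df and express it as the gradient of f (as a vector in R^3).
df = (2*z*(2*x - y)) dx + (-2*x*z) dy + (2*x*(x - y)) dz; grad f = (2*z*(2*x - y), -2*x*z, 2*x*(x - y))

For a 0-form f, d f = (∂f/∂x) dx + (∂f/∂y) dy + (∂f/∂z) dz. The components of the vector representation are exactly the entries of grad f in Cartesian coordinates:
  ∂f/∂x = 2*z*(2*x - y)
  ∂f/∂y = -2*x*z
  ∂f/∂z = 2*x*(x - y).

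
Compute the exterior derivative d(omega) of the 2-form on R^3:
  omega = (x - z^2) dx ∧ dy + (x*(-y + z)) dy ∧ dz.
d(omega) = (-y - z) dx ∧ dy ∧ dz

For a 2-form omega = sum_{i<j} g_{ij} dx_i ∧ dx_j, the exterior derivative is
  d(omega) = sum_{i<j} d(g_{ij}) ∧ dx_i ∧ dx_j = sum_{i<j, k} (∂g_{ij}/∂x_k) dx_k ∧ dx_i ∧ dx_j.
Expand each term, using dx_k ∧ dx_i ∧ dx_j = sgn(permutation) dx_{(a)} ∧ dx_{(b)} ∧ dx_{(c)} with (a < b < c) sorted:
  d(x - z^2) includes (∂/∂z)(x - z^2) dz = (-2*z) dz, which multiplied by dx ∧ dy gives (-2*z) dx ∧ dy ∧ dz
  d(x*(-y + z)) includes (∂/∂x)(x*(-y + z)) dx = (-y + z) dx, which multiplied by dy ∧ dz gives (-y + z) dx ∧ dy ∧ dz
Collecting like 3-forms: d(omega) = (-y - z) dx ∧ dy ∧ dz.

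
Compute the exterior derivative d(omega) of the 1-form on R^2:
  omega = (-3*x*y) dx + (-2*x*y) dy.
d(omega) = (3*x - 2*y) dx ∧ dy

For a 1-form omega = sum_i f_i dx_i, the exterior derivative is
  d(omega) = sum_{i < j} (∂f_j/∂x_i - ∂f_i/∂x_j) dx_i ∧ dx_j.
  coefficient of dx ∧ dy: ∂f_2/∂x - ∂f_1/∂y = ∂(-2*x*y)/∂x - ∂(-3*x*y)/∂y = 3*x - 2*y
Assembling: d(omega) = (3*x - 2*y) dx ∧ dy.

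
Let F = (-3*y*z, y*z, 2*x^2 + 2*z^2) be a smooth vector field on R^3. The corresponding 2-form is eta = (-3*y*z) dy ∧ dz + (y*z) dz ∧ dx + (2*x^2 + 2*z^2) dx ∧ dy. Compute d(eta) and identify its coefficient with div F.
d(eta) = (5*z) dx ∧ dy ∧ dz; div F = 5*z

For a 2-form in R^3 of the form above, applying d gives a 3-form with coefficient ∂P/∂x + ∂Q/∂y + ∂R/∂z:
  ∂P/∂x = 0
  ∂Q/∂y = z
  ∂R/∂z = 4*z
Sum = 5*z, which is exactly div F.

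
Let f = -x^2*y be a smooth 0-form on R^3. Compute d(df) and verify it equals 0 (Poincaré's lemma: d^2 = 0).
d(df) = 0

Step 1: df = sum_i (∂f/∂x_i) dx_i = (-2*x*y) dx + (-x^2) dy + (0) dz.
Step 2: Apply d again. Using the 1-form formula, the coefficient of dx ∧ dy in d(df) is ∂^2 f/∂x ∂y - ∂^2 f/∂y ∂x = (-2*x) - (-2*x) = 0 (equality of mixed partials for smooth f).
Similarly for dx ∧ dz and dy ∧ dz — all coefficients vanish. So d(df) = 0.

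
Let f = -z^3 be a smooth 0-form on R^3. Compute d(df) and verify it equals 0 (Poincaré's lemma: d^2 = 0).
d(df) = 0

Step 1: df = sum_i (∂f/∂x_i) dx_i = (0) dx + (0) dy + (-3*z^2) dz.
Step 2: Apply d again. Using the 1-form formula, the coefficient of dx ∧ dy in d(df) is ∂^2 f/∂x ∂y - ∂^2 f/∂y ∂x = (0) - (0) = 0 (equality of mixed partials for smooth f).
Similarly for dx ∧ dz and dy ∧ dz — all coefficients vanish. So d(df) = 0.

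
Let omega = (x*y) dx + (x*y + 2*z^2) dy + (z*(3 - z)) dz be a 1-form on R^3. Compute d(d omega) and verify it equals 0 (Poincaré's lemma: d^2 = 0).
d(d omega) = 0

Step 1: d omega = sum_{i<j} (∂f_j/∂x_i - ∂f_i/∂x_j) dx_i ∧ dx_j:
  coeff of dx ∧ dy: -x + y
  coeff of dx ∧ dz: 0
  coeff of dy ∧ dz: -4*z
Step 2: Apply d again to each 2-form coefficient. The only possible 3-form in R^3 is dx ∧ dy ∧ dz, with coefficient
  ∂(coeff of dy∧dz)/∂x - ∂(coeff of dx∧dz)/∂y + ∂(coeff of dx∧dy)/∂z
  = ∂/∂x (-4*z) - ∂/∂y (0) + ∂/∂z (-x + y).
Each of these terms simplifies to sums of mixed partials that cancel in pairs. The result is 0 (by equality of mixed partials for smooth functions — Schwarz / Clairaut).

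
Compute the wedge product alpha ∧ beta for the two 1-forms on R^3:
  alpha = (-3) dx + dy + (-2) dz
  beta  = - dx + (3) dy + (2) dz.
alpha ∧ beta = (-8) dx ∧ dy + (-8) dx ∧ dz + (8) dy ∧ dz

Distribute the wedge, using dx_i ∧ dx_j = -dx_j ∧ dx_i and dx_i ∧ dx_i = 0. For each pair (i, j) with i < j, the coefficient of dx_i ∧ dx_j in alpha ∧ beta is (alpha_i * beta_j - alpha_j * beta_i). Collecting: alpha ∧ beta = (-8) dx ∧ dy + (-8) dx ∧ dz + (8) dy ∧ dz.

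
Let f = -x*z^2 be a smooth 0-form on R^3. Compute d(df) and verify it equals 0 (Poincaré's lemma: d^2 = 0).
d(df) = 0

Step 1: df = sum_i (∂f/∂x_i) dx_i = (-z^2) dx + (0) dy + (-2*x*z) dz.
Step 2: Apply d again. Using the 1-form formula, the coefficient of dx ∧ dy in d(df) is ∂^2 f/∂x ∂y - ∂^2 f/∂y ∂x = (0) - (0) = 0 (equality of mixed partials for smooth f).
Similarly for dx ∧ dz and dy ∧ dz — all coefficients vanish. So d(df) = 0.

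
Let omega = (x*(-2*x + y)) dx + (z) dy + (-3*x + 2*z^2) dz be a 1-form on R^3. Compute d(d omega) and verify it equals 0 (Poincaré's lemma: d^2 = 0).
d(d omega) = 0

Step 1: d omega = sum_{i<j} (∂f_j/∂x_i - ∂f_i/∂x_j) dx_i ∧ dx_j:
  coeff of dx ∧ dy: -x
  coeff of dx ∧ dz: -3
  coeff of dy ∧ dz: -1
Step 2: Apply d again to each 2-form coefficient. The only possible 3-form in R^3 is dx ∧ dy ∧ dz, with coefficient
  ∂(coeff of dy∧dz)/∂x - ∂(coeff of dx∧dz)/∂y + ∂(coeff of dx∧dy)/∂z
  = ∂/∂x (-1) - ∂/∂y (-3) + ∂/∂z (-x).
Each of these terms simplifies to sums of mixed partials that cancel in pairs. The result is 0 (by equality of mixed partials for smooth functions — Schwarz / Clairaut).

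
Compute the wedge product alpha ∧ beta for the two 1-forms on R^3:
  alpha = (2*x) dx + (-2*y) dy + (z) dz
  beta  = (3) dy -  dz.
alpha ∧ beta = (6*x) dx ∧ dy + (-2*x) dx ∧ dz + (2*y - 3*z) dy ∧ dz

Distribute the wedge, using dx_i ∧ dx_j = -dx_j ∧ dx_i and dx_i ∧ dx_i = 0. For each pair (i, j) with i < j, the coefficient of dx_i ∧ dx_j in alpha ∧ beta is (alpha_i * beta_j - alpha_j * beta_i). Collecting: alpha ∧ beta = (6*x) dx ∧ dy + (-2*x) dx ∧ dz + (2*y - 3*z) dy ∧ dz.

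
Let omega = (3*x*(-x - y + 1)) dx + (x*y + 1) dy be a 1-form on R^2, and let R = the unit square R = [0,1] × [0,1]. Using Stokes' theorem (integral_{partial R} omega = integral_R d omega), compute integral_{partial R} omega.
integral_(partial R) omega = 2

Stokes: integral_partial_R omega = integral_R d omega with d omega = (∂Q/∂x - ∂P/∂y) dx ∧ dy.
  ∂Q/∂x = y
  ∂P/∂y = -3*x
  integrand = ∂Q/∂x - ∂P/∂y = 3*x + y.
Integrating over R: integral_0^1 integral_0^1 (3*x + y) dx dy = 2.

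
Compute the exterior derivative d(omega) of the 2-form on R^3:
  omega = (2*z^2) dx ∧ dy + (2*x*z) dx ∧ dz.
d(omega) = (4*z) dx ∧ dy ∧ dz

For a 2-form omega = sum_{i<j} g_{ij} dx_i ∧ dx_j, the exterior derivative is
  d(omega) = sum_{i<j} d(g_{ij}) ∧ dx_i ∧ dx_j = sum_{i<j, k} (∂g_{ij}/∂x_k) dx_k ∧ dx_i ∧ dx_j.
Expand each term, using dx_k ∧ dx_i ∧ dx_j = sgn(permutation) dx_{(a)} ∧ dx_{(b)} ∧ dx_{(c)} with (a < b < c) sorted:
  d(2*z^2) includes (∂/∂z)(2*z^2) dz = (4*z) dz, which multiplied by dx ∧ dy gives (4*z) dx ∧ dy ∧ dz
Collecting like 3-forms: d(omega) = (4*z) dx ∧ dy ∧ dz.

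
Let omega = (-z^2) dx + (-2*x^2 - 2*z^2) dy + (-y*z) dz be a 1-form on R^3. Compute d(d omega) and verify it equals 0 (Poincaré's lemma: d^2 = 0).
d(d omega) = 0

Step 1: d omega = sum_{i<j} (∂f_j/∂x_i - ∂f_i/∂x_j) dx_i ∧ dx_j:
  coeff of dx ∧ dy: -4*x
  coeff of dx ∧ dz: 2*z
  coeff of dy ∧ dz: 3*z
Step 2: Apply d again to each 2-form coefficient. The only possible 3-form in R^3 is dx ∧ dy ∧ dz, with coefficient
  ∂(coeff of dy∧dz)/∂x - ∂(coeff of dx∧dz)/∂y + ∂(coeff of dx∧dy)/∂z
  = ∂/∂x (3*z) - ∂/∂y (2*z) + ∂/∂z (-4*x).
Each of these terms simplifies to sums of mixed partials that cancel in pairs. The result is 0 (by equality of mixed partials for smooth functions — Schwarz / Clairaut).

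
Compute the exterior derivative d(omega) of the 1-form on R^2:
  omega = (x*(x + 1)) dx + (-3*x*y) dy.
d(omega) = (-3*y) dx ∧ dy

For a 1-form omega = sum_i f_i dx_i, the exterior derivative is
  d(omega) = sum_{i < j} (∂f_j/∂x_i - ∂f_i/∂x_j) dx_i ∧ dx_j.
  coefficient of dx ∧ dy: ∂f_2/∂x - ∂f_1/∂y = ∂(-3*x*y)/∂x - ∂(x*(x + 1))/∂y = -3*y
Assembling: d(omega) = (-3*y) dx ∧ dy.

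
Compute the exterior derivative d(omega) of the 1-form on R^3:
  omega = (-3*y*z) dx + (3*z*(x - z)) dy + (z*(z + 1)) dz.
d(omega) = (6*z) dx ∧ dy + (3*y) dx ∧ dz + (-3*x + 6*z) dy ∧ dz

For a 1-form omega = sum_i f_i dx_i, the exterior derivative is
  d(omega) = sum_{i < j} (∂f_j/∂x_i - ∂f_i/∂x_j) dx_i ∧ dx_j.
  coefficient of dx ∧ dy: ∂f_2/∂x - ∂f_1/∂y = ∂(3*z*(x - z))/∂x - ∂(-3*y*z)/∂y = 6*z
  coefficient of dx ∧ dz: ∂f_3/∂x - ∂f_1/∂z = ∂(z*(z + 1))/∂x - ∂(-3*y*z)/∂z = 3*y
  coefficient of dy ∧ dz: ∂f_3/∂y - ∂f_2/∂z = ∂(z*(z + 1))/∂y - ∂(3*z*(x - z))/∂z = -3*x + 6*z
Assembling: d(omega) = (6*z) dx ∧ dy + (3*y) dx ∧ dz + (-3*x + 6*z) dy ∧ dz.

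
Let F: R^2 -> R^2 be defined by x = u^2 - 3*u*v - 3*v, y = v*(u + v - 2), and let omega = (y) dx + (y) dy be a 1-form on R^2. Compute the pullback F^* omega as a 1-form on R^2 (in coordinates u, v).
F^* omega = (2*v*(u^2 - 2*u - v^2 + 2*v)) du + (v*(-2*u^2 - u + 2*v^2 - 9*v + 10)) dv

Using F^*(f dg) = (f ∘ F) d(g ∘ F), substitute each coordinate x_i by F_i(u, v) in f_i, and replace dx_i by d F_i = (∂F_i/∂u) du + (∂F_i/∂v) dv.
  For the x component: f_1(F) = v*(u + v - 2); d F_1 = (2*u - 3*v) du + (-3*u - 3) dv
  For the y component: f_2(F) = v*(u + v - 2); d F_2 = (v) du + (u + 2*v - 2) dv
Combining and collecting du, dv coefficients:
  coeff of du: 2*v*(u^2 - 2*u - v^2 + 2*v)
  coeff of dv: v*(-2*u^2 - u + 2*v^2 - 9*v + 10)
F^* omega = (2*v*(u^2 - 2*u - v^2 + 2*v)) du + (v*(-2*u^2 - u + 2*v^2 - 9*v + 10)) dv.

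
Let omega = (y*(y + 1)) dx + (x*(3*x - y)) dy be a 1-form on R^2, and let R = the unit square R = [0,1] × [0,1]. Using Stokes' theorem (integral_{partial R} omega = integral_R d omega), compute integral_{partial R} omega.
integral_(partial R) omega = 1/2

Stokes: integral_partial_R omega = integral_R d omega with d omega = (∂Q/∂x - ∂P/∂y) dx ∧ dy.
  ∂Q/∂x = 6*x - y
  ∂P/∂y = 2*y + 1
  integrand = ∂Q/∂x - ∂P/∂y = 6*x - 3*y - 1.
Integrating over R: integral_0^1 integral_0^1 (6*x - 3*y - 1) dx dy = 1/2.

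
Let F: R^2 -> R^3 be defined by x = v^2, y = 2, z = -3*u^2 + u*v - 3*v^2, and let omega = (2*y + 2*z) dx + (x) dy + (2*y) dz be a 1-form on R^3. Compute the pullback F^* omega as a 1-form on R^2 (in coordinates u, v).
F^* omega = (-24*u + 4*v) du + (-12*u^2*v + 4*u*v^2 + 4*u - 12*v^3 - 16*v) dv

Using F^*(f dg) = (f ∘ F) d(g ∘ F), substitute each coordinate x_i by F_i(u, v) in f_i, and replace dx_i by d F_i = (∂F_i/∂u) du + (∂F_i/∂v) dv.
  For the x component: f_1(F) = -6*u^2 + 2*u*v - 6*v^2 + 4; d F_1 = (0) du + (2*v) dv
  For the y component: f_2(F) = v^2; d F_2 = (0) du + (0) dv
  For the z component: f_3(F) = 4; d F_3 = (-6*u + v) du + (u - 6*v) dv
Combining and collecting du, dv coefficients:
  coeff of du: -24*u + 4*v
  coeff of dv: -12*u^2*v + 4*u*v^2 + 4*u - 12*v^3 - 16*v
F^* omega = (-24*u + 4*v) du + (-12*u^2*v + 4*u*v^2 + 4*u - 12*v^3 - 16*v) dv.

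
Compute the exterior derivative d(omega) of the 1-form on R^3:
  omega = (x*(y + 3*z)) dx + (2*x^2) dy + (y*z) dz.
d(omega) = (3*x) dx ∧ dy + (-3*x) dx ∧ dz + (z) dy ∧ dz

For a 1-form omega = sum_i f_i dx_i, the exterior derivative is
  d(omega) = sum_{i < j} (∂f_j/∂x_i - ∂f_i/∂x_j) dx_i ∧ dx_j.
  coefficient of dx ∧ dy: ∂f_2/∂x - ∂f_1/∂y = ∂(2*x^2)/∂x - ∂(x*(y + 3*z))/∂y = 3*x
  coefficient of dx ∧ dz: ∂f_3/∂x - ∂f_1/∂z = ∂(y*z)/∂x - ∂(x*(y + 3*z))/∂z = -3*x
  coefficient of dy ∧ dz: ∂f_3/∂y - ∂f_2/∂z = ∂(y*z)/∂y - ∂(2*x^2)/∂z = z
Assembling: d(omega) = (3*x) dx ∧ dy + (-3*x) dx ∧ dz + (z) dy ∧ dz.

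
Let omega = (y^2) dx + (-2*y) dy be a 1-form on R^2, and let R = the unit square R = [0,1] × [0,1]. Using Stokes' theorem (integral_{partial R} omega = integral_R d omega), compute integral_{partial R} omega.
integral_(partial R) omega = -1

Stokes: integral_partial_R omega = integral_R d omega with d omega = (∂Q/∂x - ∂P/∂y) dx ∧ dy.
  ∂Q/∂x = 0
  ∂P/∂y = 2*y
  integrand = ∂Q/∂x - ∂P/∂y = -2*y.
Integrating over R: integral_0^1 integral_0^1 (-2*y) dx dy = -1.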